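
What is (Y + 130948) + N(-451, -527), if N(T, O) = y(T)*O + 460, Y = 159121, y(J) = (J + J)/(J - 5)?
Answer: 66002935/228 ≈ 2.8949e+5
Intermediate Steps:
y(J) = 2*J/(-5 + J) (y(J) = (2*J)/(-5 + J) = 2*J/(-5 + J))
N(T, O) = 460 + 2*O*T/(-5 + T) (N(T, O) = (2*T/(-5 + T))*O + 460 = 2*O*T/(-5 + T) + 460 = 460 + 2*O*T/(-5 + T))
(Y + 130948) + N(-451, -527) = (159121 + 130948) + 2*(-1150 + 230*(-451) - 527*(-451))/(-5 - 451) = 290069 + 2*(-1150 - 103730 + 237677)/(-456) = 290069 + 2*(-1/456)*132797 = 290069 - 132797/228 = 66002935/228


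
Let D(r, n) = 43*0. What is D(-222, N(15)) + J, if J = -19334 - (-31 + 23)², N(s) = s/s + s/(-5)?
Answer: -19398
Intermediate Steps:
N(s) = 1 - s/5 (N(s) = 1 + s*(-⅕) = 1 - s/5)
D(r, n) = 0
J = -19398 (J = -19334 - 1*(-8)² = -19334 - 1*64 = -19334 - 64 = -19398)
D(-222, N(15)) + J = 0 - 19398 = -19398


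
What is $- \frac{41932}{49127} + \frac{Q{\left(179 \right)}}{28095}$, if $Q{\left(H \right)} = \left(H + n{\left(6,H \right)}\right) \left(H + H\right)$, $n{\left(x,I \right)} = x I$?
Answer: $\frac{20859015358}{1380223065} \approx 15.113$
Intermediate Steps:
$n{\left(x,I \right)} = I x$
$Q{\left(H \right)} = 14 H^{2}$ ($Q{\left(H \right)} = \left(H + H 6\right) \left(H + H\right) = \left(H + 6 H\right) 2 H = 7 H 2 H = 14 H^{2}$)
$- \frac{41932}{49127} + \frac{Q{\left(179 \right)}}{28095} = - \frac{41932}{49127} + \frac{14 \cdot 179^{2}}{28095} = \left(-41932\right) \frac{1}{49127} + 14 \cdot 32041 \cdot \frac{1}{28095} = - \frac{41932}{49127} + 448574 \cdot \frac{1}{28095} = - \frac{41932}{49127} + \frac{448574}{28095} = \frac{20859015358}{1380223065}$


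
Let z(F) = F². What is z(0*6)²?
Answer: 0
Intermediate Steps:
z(0*6)² = ((0*6)²)² = (0²)² = 0² = 0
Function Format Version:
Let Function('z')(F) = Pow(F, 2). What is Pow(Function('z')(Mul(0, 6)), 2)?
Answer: 0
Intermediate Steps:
Pow(Function('z')(Mul(0, 6)), 2) = Pow(Pow(Mul(0, 6), 2), 2) = Pow(Pow(0, 2), 2) = Pow(0, 2) = 0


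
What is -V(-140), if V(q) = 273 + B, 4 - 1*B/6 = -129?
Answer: -1071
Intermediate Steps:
B = 798 (B = 24 - 6*(-129) = 24 + 774 = 798)
V(q) = 1071 (V(q) = 273 + 798 = 1071)
-V(-140) = -1*1071 = -1071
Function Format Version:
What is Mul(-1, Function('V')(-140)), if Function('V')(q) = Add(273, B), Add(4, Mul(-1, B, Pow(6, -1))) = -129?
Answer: -1071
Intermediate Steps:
B = 798 (B = Add(24, Mul(-6, -129)) = Add(24, 774) = 798)
Function('V')(q) = 1071 (Function('V')(q) = Add(273, 798) = 1071)
Mul(-1, Function('V')(-140)) = Mul(-1, 1071) = -1071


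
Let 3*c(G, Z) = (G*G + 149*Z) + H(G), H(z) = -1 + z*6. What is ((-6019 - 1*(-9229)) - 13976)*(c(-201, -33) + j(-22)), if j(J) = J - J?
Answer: -369026182/3 ≈ -1.2301e+8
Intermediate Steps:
j(J) = 0
H(z) = -1 + 6*z
c(G, Z) = -⅓ + 2*G + G²/3 + 149*Z/3 (c(G, Z) = ((G*G + 149*Z) + (-1 + 6*G))/3 = ((G² + 149*Z) + (-1 + 6*G))/3 = (-1 + G² + 6*G + 149*Z)/3 = -⅓ + 2*G + G²/3 + 149*Z/3)
((-6019 - 1*(-9229)) - 13976)*(c(-201, -33) + j(-22)) = ((-6019 - 1*(-9229)) - 13976)*((-⅓ + 2*(-201) + (⅓)*(-201)² + (149/3)*(-33)) + 0) = ((-6019 + 9229) - 13976)*((-⅓ - 402 + (⅓)*40401 - 1639) + 0) = (3210 - 13976)*((-⅓ - 402 + 13467 - 1639) + 0) = -10766*(34277/3 + 0) = -10766*34277/3 = -369026182/3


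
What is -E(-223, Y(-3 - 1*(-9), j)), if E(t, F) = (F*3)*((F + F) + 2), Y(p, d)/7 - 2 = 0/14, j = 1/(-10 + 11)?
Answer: -1260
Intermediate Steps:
j = 1 (j = 1/1 = 1)
Y(p, d) = 14 (Y(p, d) = 14 + 7*(0/14) = 14 + 7*(0*(1/14)) = 14 + 7*0 = 14 + 0 = 14)
E(t, F) = 3*F*(2 + 2*F) (E(t, F) = (3*F)*(2*F + 2) = (3*F)*(2 + 2*F) = 3*F*(2 + 2*F))
-E(-223, Y(-3 - 1*(-9), j)) = -6*14*(1 + 14) = -6*14*15 = -1*1260 = -1260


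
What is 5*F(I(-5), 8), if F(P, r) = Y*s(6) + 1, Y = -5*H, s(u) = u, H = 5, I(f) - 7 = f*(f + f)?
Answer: -745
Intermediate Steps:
I(f) = 7 + 2*f² (I(f) = 7 + f*(f + f) = 7 + f*(2*f) = 7 + 2*f²)
Y = -25 (Y = -5*5 = -25)
F(P, r) = -149 (F(P, r) = -25*6 + 1 = -150 + 1 = -149)
5*F(I(-5), 8) = 5*(-149) = -745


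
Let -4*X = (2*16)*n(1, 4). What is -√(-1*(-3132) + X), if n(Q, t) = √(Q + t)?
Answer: -2*√(783 - 2*√5) ≈ -55.804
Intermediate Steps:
X = -8*√5 (X = -2*16*√(1 + 4)/4 = -8*√5 ≈ -17.889)
-√(-1*(-3132) + X) = -√(-1*(-3132) - 8*√5) = -√(3132 - 8*√5)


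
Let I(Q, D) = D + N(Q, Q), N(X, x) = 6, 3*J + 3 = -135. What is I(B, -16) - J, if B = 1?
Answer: 36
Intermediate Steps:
J = -46 (J = -1 + (⅓)*(-135) = -1 - 45 = -46)
I(Q, D) = 6 + D (I(Q, D) = D + 6 = 6 + D)
I(B, -16) - J = (6 - 16) - 1*(-46) = -10 + 46 = 36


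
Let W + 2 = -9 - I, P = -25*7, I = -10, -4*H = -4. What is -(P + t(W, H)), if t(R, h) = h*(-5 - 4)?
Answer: 184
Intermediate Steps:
H = 1 (H = -1/4*(-4) = 1)
P = -175
W = -1 (W = -2 + (-9 - 1*(-10)) = -2 + (-9 + 10) = -2 + 1 = -1)
t(R, h) = -9*h (t(R, h) = h*(-9) = -9*h)
-(P + t(W, H)) = -(-175 - 9*1) = -(-175 - 9) = -1*(-184) = 184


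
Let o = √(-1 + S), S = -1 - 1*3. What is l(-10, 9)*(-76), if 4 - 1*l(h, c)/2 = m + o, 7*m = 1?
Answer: -4104/7 + 152*I*√5 ≈ -586.29 + 339.88*I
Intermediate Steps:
m = ⅐ (m = (⅐)*1 = ⅐ ≈ 0.14286)
S = -4 (S = -1 - 3 = -4)
o = I*√5 (o = √(-1 - 4) = √(-5) = I*√5 ≈ 2.2361*I)
l(h, c) = 54/7 - 2*I*√5 (l(h, c) = 8 - 2*(⅐ + I*√5) = 8 + (-2/7 - 2*I*√5) = 54/7 - 2*I*√5)
l(-10, 9)*(-76) = (54/7 - 2*I*√5)*(-76) = -4104/7 + 152*I*√5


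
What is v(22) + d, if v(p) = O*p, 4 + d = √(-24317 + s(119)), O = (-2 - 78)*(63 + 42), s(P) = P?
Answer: -184804 + I*√24198 ≈ -1.848e+5 + 155.56*I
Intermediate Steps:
O = -8400 (O = -80*105 = -8400)
d = -4 + I*√24198 (d = -4 + √(-24317 + 119) = -4 + √(-24198) = -4 + I*√24198 ≈ -4.0 + 155.56*I)
v(p) = -8400*p
v(22) + d = -8400*22 + (-4 + I*√24198) = -184800 + (-4 + I*√24198) = -184804 + I*√24198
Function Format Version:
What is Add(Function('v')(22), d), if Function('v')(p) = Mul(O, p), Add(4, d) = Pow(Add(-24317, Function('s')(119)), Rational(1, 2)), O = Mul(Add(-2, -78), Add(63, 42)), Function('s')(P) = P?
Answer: Add(-184804, Mul(I, Pow(24198, Rational(1, 2)))) ≈ Add(-1.8480e+5, Mul(155.56, I))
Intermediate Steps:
O = -8400 (O = Mul(-80, 105) = -8400)
d = Add(-4, Mul(I, Pow(24198, Rational(1, 2)))) (d = Add(-4, Pow(Add(-24317, 119), Rational(1, 2))) = Add(-4, Pow(-24198, Rational(1, 2))) = Add(-4, Mul(I, Pow(24198, Rational(1, 2)))) ≈ Add(-4.0000, Mul(155.56, I)))
Function('v')(p) = Mul(-8400, p)
Add(Function('v')(22), d) = Add(Mul(-8400, 22), Add(-4, Mul(I, Pow(24198, Rational(1, 2))))) = Add(-184800, Add(-4, Mul(I, Pow(24198, Rational(1, 2))))) = Add(-184804, Mul(I, Pow(24198, Rational(1, 2))))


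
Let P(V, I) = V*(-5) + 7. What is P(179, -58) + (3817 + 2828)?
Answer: 5757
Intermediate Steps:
P(V, I) = 7 - 5*V (P(V, I) = -5*V + 7 = 7 - 5*V)
P(179, -58) + (3817 + 2828) = (7 - 5*179) + (3817 + 2828) = (7 - 895) + 6645 = -888 + 6645 = 5757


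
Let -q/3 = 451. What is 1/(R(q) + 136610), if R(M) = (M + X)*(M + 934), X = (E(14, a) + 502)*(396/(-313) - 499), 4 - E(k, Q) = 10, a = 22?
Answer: 313/32761906213 ≈ 9.5538e-9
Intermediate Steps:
E(k, Q) = -6 (E(k, Q) = 4 - 1*10 = 4 - 10 = -6)
q = -1353 (q = -3*451 = -1353)
X = -77665168/313 (X = (-6 + 502)*(396/(-313) - 499) = 496*(396*(-1/313) - 499) = 496*(-396/313 - 499) = 496*(-156583/313) = -77665168/313 ≈ -2.4813e+5)
R(M) = (934 + M)*(-77665168/313 + M) (R(M) = (M - 77665168/313)*(M + 934) = (-77665168/313 + M)*(934 + M) = (934 + M)*(-77665168/313 + M))
1/(R(q) + 136610) = 1/((-72539266912/313 + (-1353)² - 77372826/313*(-1353)) + 136610) = 1/((-72539266912/313 + 1830609 + 104685433578/313) + 136610) = 1/(32719147283/313 + 136610) = 1/(32761906213/313) = 313/32761906213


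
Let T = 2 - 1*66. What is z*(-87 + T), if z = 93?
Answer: -14043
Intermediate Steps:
T = -64 (T = 2 - 66 = -64)
z*(-87 + T) = 93*(-87 - 64) = 93*(-151) = -14043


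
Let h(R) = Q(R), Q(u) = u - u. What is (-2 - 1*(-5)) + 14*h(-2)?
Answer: 3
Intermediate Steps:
Q(u) = 0
h(R) = 0
(-2 - 1*(-5)) + 14*h(-2) = (-2 - 1*(-5)) + 14*0 = (-2 + 5) + 0 = 3 + 0 = 3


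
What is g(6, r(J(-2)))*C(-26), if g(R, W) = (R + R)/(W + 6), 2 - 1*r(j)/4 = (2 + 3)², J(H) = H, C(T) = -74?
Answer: 444/43 ≈ 10.326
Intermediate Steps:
r(j) = -92 (r(j) = 8 - 4*(2 + 3)² = 8 - 4*5² = 8 - 4*25 = 8 - 100 = -92)
g(R, W) = 2*R/(6 + W) (g(R, W) = (2*R)/(6 + W) = 2*R/(6 + W))
g(6, r(J(-2)))*C(-26) = (2*6/(6 - 92))*(-74) = (2*6/(-86))*(-74) = (2*6*(-1/86))*(-74) = -6/43*(-74) = 444/43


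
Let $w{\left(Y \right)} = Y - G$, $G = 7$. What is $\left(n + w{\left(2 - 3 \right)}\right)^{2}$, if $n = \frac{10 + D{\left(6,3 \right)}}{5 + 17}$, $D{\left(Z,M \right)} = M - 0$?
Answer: $\frac{26569}{484} \approx 54.895$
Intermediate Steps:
$D{\left(Z,M \right)} = M$ ($D{\left(Z,M \right)} = M + 0 = M$)
$w{\left(Y \right)} = -7 + Y$ ($w{\left(Y \right)} = Y - 7 = -7 + Y$)
$n = \frac{13}{22}$ ($n = \frac{10 + 3}{5 + 17} = \frac{13}{22} \approx 0.59091$)
$\left(n + w{\left(2 - 3 \right)}\right)^{2} = \left(\frac{13}{22} + \left(-7 + \left(2 - 3\right)\right)\right)^{2} = \left(\frac{13}{22} - 8\right)^{2} = \left(- \frac{163}{22}\right)^{2} = \frac{26569}{484}$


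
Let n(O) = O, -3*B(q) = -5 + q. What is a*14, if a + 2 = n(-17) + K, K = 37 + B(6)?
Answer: 742/3 ≈ 247.33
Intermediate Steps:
B(q) = 5/3 - q/3 (B(q) = -(-5 + q)/3 = 5/3 - q/3)
K = 110/3 (K = 37 + (5/3 - ⅓*6) = 37 + (5/3 - 2) = 37 - ⅓ = 110/3 ≈ 36.667)
a = 53/3 (a = -2 + (-17 + 110/3) = -2 + 59/3 = 53/3 ≈ 17.667)
a*14 = (53/3)*14 = 742/3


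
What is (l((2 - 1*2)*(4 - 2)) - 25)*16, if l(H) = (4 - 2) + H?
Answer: -368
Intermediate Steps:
l(H) = 2 + H
(l((2 - 1*2)*(4 - 2)) - 25)*16 = ((2 + (2 - 1*2)*(4 - 2)) - 25)*16 = ((2 + (2 - 2)*2) - 25)*16 = ((2 + 0*2) - 25)*16 = ((2 + 0) - 25)*16 = (2 - 25)*16 = -23*16 = -368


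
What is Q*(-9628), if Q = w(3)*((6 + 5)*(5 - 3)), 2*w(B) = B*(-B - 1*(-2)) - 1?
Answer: 423632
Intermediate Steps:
w(B) = -½ + B*(2 - B)/2 (w(B) = (B*(-B - 1*(-2)) - 1)/2 = (B*(-B + 2) - 1)/2 = (B*(2 - B) - 1)/2 = (-1 + B*(2 - B))/2 = -½ + B*(2 - B)/2)
Q = -44 (Q = (-½ + 3 - ½*3²)*((6 + 5)*(5 - 3)) = (-½ + 3 - ½*9)*(11*2) = (-½ + 3 - 9/2)*22 = -2*22 = -44)
Q*(-9628) = -44*(-9628) = 423632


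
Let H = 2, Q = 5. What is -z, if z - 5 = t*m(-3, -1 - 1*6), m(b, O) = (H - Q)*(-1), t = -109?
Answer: 322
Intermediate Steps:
m(b, O) = 3 (m(b, O) = (2 - 1*5)*(-1) = (2 - 5)*(-1) = -3*(-1) = 3)
z = -322 (z = 5 - 109*3 = 5 - 327 = -322)
-z = -1*(-322) = 322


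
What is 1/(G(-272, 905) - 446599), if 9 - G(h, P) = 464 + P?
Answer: -1/447959 ≈ -2.2323e-6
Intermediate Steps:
G(h, P) = -455 - P (G(h, P) = 9 - (464 + P) = 9 + (-464 - P) = -455 - P)
1/(G(-272, 905) - 446599) = 1/((-455 - 1*905) - 446599) = 1/((-455 - 905) - 446599) = 1/(-1360 - 446599) = 1/(-447959) = -1/447959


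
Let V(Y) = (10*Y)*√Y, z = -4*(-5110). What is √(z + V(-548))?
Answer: 2*√(5110 - 2740*I*√137) ≈ 274.17 - 233.95*I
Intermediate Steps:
z = 20440
V(Y) = 10*Y^(3/2)
√(z + V(-548)) = √(20440 + 10*(-548)^(3/2)) = √(20440 + 10*(-1096*I*√137)) = √(20440 - 10960*I*√137)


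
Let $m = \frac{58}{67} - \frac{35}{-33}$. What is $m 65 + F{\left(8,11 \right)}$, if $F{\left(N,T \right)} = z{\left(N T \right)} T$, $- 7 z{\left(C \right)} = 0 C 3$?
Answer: $\frac{276835}{2211} \approx 125.21$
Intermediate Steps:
$z{\left(C \right)} = 0$ ($z{\left(C \right)} = - \frac{0 C 3}{7} = - \frac{0 \cdot 3}{7} = \left(- \frac{1}{7}\right) 0 = 0$)
$F{\left(N,T \right)} = 0$ ($F{\left(N,T \right)} = 0 T = 0$)
$m = \frac{4259}{2211}$ ($m = 58 \cdot \frac{1}{67} - - \frac{35}{33} = \frac{58}{67} + \frac{35}{33} = \frac{4259}{2211} \approx 1.9263$)
$m 65 + F{\left(8,11 \right)} = \frac{4259}{2211} \cdot 65 + 0 = \frac{276835}{2211} + 0 = \frac{276835}{2211}$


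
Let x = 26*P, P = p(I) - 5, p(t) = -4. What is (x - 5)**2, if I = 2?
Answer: 57121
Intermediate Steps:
P = -9 (P = -4 - 5 = -9)
x = -234 (x = 26*(-9) = -234)
(x - 5)**2 = (-234 - 5)**2 = (-239)**2 = 57121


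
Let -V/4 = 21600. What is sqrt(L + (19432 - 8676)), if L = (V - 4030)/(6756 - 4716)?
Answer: sqrt(111444231)/102 ≈ 103.50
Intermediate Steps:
V = -86400 (V = -4*21600 = -86400)
L = -9043/204 (L = (-86400 - 4030)/(6756 - 4716) = -90430/2040 = -90430*1/2040 = -9043/204 ≈ -44.328)
sqrt(L + (19432 - 8676)) = sqrt(-9043/204 + (19432 - 8676)) = sqrt(-9043/204 + 10756) = sqrt(2185181/204) = sqrt(111444231)/102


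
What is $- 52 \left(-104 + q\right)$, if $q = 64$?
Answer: $2080$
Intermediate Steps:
$- 52 \left(-104 + q\right) = - 52 \left(-104 + 64\right) = \left(-52\right) \left(-40\right) = 2080$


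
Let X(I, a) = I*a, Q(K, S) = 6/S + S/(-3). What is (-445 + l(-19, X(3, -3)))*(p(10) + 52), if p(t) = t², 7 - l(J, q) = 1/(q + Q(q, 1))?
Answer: -332652/5 ≈ -66530.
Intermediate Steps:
Q(K, S) = 6/S - S/3 (Q(K, S) = 6/S + S*(-⅓) = 6/S - S/3)
l(J, q) = 7 - 1/(17/3 + q) (l(J, q) = 7 - 1/(q + (6/1 - ⅓*1)) = 7 - 1/(q + (6*1 - ⅓)) = 7 - 1/(q + (6 - ⅓)) = 7 - 1/(q + 17/3) = 7 - 1/(17/3 + q))
(-445 + l(-19, X(3, -3)))*(p(10) + 52) = (-445 + (116 + 21*(3*(-3)))/(17 + 3*(3*(-3))))*(10² + 52) = (-445 + (116 + 21*(-9))/(17 + 3*(-9)))*(100 + 52) = (-445 + (116 - 189)/(17 - 27))*152 = (-445 - 73/(-10))*152 = (-445 - ⅒*(-73))*152 = (-445 + 73/10)*152 = -4377/10*152 = -332652/5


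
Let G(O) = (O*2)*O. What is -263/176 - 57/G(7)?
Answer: -17903/8624 ≈ -2.0760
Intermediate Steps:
G(O) = 2*O² (G(O) = (2*O)*O = 2*O²)
-263/176 - 57/G(7) = -263/176 - 57/(2*7²) = -263*1/176 - 57/(2*49) = -263/176 - 57/98 = -17903/8624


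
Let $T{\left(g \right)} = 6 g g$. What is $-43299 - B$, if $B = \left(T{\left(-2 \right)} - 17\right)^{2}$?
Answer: $-43348$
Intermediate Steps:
$T{\left(g \right)} = 6 g^{2}$
$B = 49$ ($B = \left(6 \left(-2\right)^{2} - 17\right)^{2} = \left(6 \cdot 4 - 17\right)^{2} = \left(24 - 17\right)^{2} = 7^{2} = 49$)
$-43299 - B = -43299 - 49 = -43348$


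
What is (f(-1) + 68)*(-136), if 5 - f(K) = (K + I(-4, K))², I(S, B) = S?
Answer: -6528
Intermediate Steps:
f(K) = 5 - (-4 + K)² (f(K) = 5 - (K - 4)² = 5 - (-4 + K)²)
(f(-1) + 68)*(-136) = ((5 - (-4 - 1)²) + 68)*(-136) = ((5 - 1*(-5)²) + 68)*(-136) = ((5 - 1*25) + 68)*(-136) = ((5 - 25) + 68)*(-136) = (-20 + 68)*(-136) = 48*(-136) = -6528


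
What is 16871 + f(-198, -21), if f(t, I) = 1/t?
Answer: 3340457/198 ≈ 16871.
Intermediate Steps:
16871 + f(-198, -21) = 16871 + 1/(-198) = 16871 - 1/198 = 3340457/198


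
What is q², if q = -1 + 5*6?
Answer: 841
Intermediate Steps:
q = 29 (q = -1 + 30 = 29)
q² = 29² = 841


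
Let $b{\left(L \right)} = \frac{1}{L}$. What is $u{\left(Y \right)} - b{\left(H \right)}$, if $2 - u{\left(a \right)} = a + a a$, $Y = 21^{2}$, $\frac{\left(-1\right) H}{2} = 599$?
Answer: $- \frac{233514159}{1198} \approx -1.9492 \cdot 10^{5}$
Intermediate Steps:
$H = -1198$ ($H = \left(-2\right) 599 = -1198$)
$Y = 441$
$u{\left(a \right)} = 2 - a - a^{2}$ ($u{\left(a \right)} = 2 - \left(a + a a\right) = 2 - \left(a + a^{2}\right) = 2 - a - a^{2}$)
$u{\left(Y \right)} - b{\left(H \right)} = \left(2 - 441 - 441^{2}\right) - \frac{1}{-1198} = \left(2 - 441 - 194481\right) - - \frac{1}{1198} = \left(2 - 441 - 194481\right) + \frac{1}{1198} = -194920 + \frac{1}{1198} = - \frac{233514159}{1198}$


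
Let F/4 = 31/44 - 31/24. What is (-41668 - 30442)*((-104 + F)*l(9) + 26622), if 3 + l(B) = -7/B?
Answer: -578758970270/297 ≈ -1.9487e+9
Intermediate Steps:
l(B) = -3 - 7/B
F = -155/66 (F = 4*(31/44 - 31/24) = 4*(-155/264) = -155/66 ≈ -2.3485)
(-41668 - 30442)*((-104 + F)*l(9) + 26622) = (-41668 - 30442)*((-104 - 155/66)*(-3 - 7/9) + 26622) = -72110*(-7019*(-3 - 7*1/9)/66 + 26622) = -72110*(-7019*(-3 - 7/9)/66 + 26622) = -72110*(-7019/66*(-34/9) + 26622) = -72110*(119323/297 + 26622) = -72110*8026057/297 = -578758970270/297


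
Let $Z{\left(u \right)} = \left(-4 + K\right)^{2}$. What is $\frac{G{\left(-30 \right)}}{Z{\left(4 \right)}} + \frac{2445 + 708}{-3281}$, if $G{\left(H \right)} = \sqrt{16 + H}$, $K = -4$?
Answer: $- \frac{3153}{3281} + \frac{i \sqrt{14}}{64} \approx -0.96099 + 0.058463 i$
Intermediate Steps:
$Z{\left(u \right)} = 64$ ($Z{\left(u \right)} = \left(-4 - 4\right)^{2} = \left(-8\right)^{2} = 64$)
$\frac{G{\left(-30 \right)}}{Z{\left(4 \right)}} + \frac{2445 + 708}{-3281} = \frac{\sqrt{16 - 30}}{64} + \frac{2445 + 708}{-3281} = \sqrt{-14} \cdot \frac{1}{64} + 3153 \left(- \frac{1}{3281}\right) = i \sqrt{14} \cdot \frac{1}{64} - \frac{3153}{3281} = \frac{i \sqrt{14}}{64} - \frac{3153}{3281} = - \frac{3153}{3281} + \frac{i \sqrt{14}}{64}$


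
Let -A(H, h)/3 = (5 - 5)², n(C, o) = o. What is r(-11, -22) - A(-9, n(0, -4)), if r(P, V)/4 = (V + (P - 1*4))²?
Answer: 5476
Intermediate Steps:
r(P, V) = 4*(-4 + P + V)² (r(P, V) = 4*(V + (P - 1*4))² = 4*(V + (P - 4))² = 4*(V + (-4 + P))² = 4*(-4 + P + V)²)
A(H, h) = 0 (A(H, h) = -3*(5 - 5)² = -3*0² = -3*0 = 0)
r(-11, -22) - A(-9, n(0, -4)) = 4*(-4 - 11 - 22)² - 1*0 = 4*(-37)² + 0 = 4*1369 + 0 = 5476 + 0 = 5476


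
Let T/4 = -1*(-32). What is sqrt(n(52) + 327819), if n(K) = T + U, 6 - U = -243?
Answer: 2*sqrt(82049) ≈ 572.88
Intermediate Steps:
U = 249 (U = 6 - 1*(-243) = 6 + 243 = 249)
T = 128 (T = 4*(-1*(-32)) = 4*32 = 128)
n(K) = 377 (n(K) = 128 + 249 = 377)
sqrt(n(52) + 327819) = sqrt(377 + 327819) = sqrt(328196) = 2*sqrt(82049)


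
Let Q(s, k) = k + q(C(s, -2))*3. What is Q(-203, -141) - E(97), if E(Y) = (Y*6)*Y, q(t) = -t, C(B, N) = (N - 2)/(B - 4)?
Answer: -3905059/69 ≈ -56595.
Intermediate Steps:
C(B, N) = (-2 + N)/(-4 + B)
E(Y) = 6*Y**2 (E(Y) = (6*Y)*Y = 6*Y**2)
Q(s, k) = k + 12/(-4 + s) (Q(s, k) = k - (-2 - 2)/(-4 + s)*3 = k - (-4)/(-4 + s)*3 = k + (4/(-4 + s))*3 = k + 12/(-4 + s))
Q(-203, -141) - E(97) = (12 - 141*(-4 - 203))/(-4 - 203) - 6*97**2 = (12 - 141*(-207))/(-207) - 6*9409 = -(12 + 29187)/207 - 1*56454 = -1/207*29199 - 56454 = -9733/69 - 56454 = -3905059/69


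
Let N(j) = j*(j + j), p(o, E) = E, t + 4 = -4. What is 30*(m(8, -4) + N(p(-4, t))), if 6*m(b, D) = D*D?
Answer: 3920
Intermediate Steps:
t = -8 (t = -4 - 4 = -8)
m(b, D) = D²/6 (m(b, D) = (D*D)/6 = D²/6)
N(j) = 2*j² (N(j) = j*(2*j) = 2*j²)
30*(m(8, -4) + N(p(-4, t))) = 30*((⅙)*(-4)² + 2*(-8)²) = 30*((⅙)*16 + 2*64) = 30*(8/3 + 128) = 30*(392/3) = 3920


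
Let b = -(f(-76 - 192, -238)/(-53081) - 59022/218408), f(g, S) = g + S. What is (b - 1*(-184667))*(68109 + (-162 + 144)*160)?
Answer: 69824570009403829575/5796657524 ≈ 1.2046e+10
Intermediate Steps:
f(g, S) = S + g
b = 1511216167/5796657524 (b = -((-238 + (-76 - 192))/(-53081) - 59022/218408) = -((-238 - 268)*(-1/53081) - 59022*1/218408) = -(-506*(-1/53081) - 29511/109204) = -(506/53081 - 29511/109204) = -1*(-1511216167/5796657524) = 1511216167/5796657524 ≈ 0.26070)
(b - 1*(-184667))*(68109 + (-162 + 144)*160) = (1511216167/5796657524 - 1*(-184667))*(68109 + (-162 + 144)*160) = (1511216167/5796657524 + 184667)*(68109 - 18*160) = 1070452866200675*(68109 - 2880)/5796657524 = (1070452866200675/5796657524)*65229 = 69824570009403829575/5796657524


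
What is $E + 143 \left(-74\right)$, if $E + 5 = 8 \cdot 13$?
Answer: $-10483$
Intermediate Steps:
$E = 99$ ($E = -5 + 8 \cdot 13 = -5 + 104 = 99$)
$E + 143 \left(-74\right) = 99 + 143 \left(-74\right) = 99 - 10582 = -10483$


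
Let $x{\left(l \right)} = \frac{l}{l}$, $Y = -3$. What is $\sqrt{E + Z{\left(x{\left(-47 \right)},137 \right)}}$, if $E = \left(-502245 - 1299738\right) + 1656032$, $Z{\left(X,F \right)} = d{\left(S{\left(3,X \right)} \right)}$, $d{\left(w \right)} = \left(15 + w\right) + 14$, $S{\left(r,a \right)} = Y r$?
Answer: $i \sqrt{145931} \approx 382.01 i$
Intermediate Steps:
$x{\left(l \right)} = 1$
$S{\left(r,a \right)} = - 3 r$
$d{\left(w \right)} = 29 + w$
$Z{\left(X,F \right)} = 20$ ($Z{\left(X,F \right)} = 29 - 9 = 20$)
$E = -145951$ ($E = -1801983 + 1656032 = -145951$)
$\sqrt{E + Z{\left(x{\left(-47 \right)},137 \right)}} = \sqrt{-145951 + 20} = \sqrt{-145931} = i \sqrt{145931}$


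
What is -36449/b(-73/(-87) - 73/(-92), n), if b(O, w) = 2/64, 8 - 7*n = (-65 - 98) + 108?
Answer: -1166368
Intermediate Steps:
n = 9 (n = 8/7 - ((-65 - 98) + 108)/7 = 8/7 - (-163 + 108)/7 = 8/7 - 1/7*(-55) = 8/7 + 55/7 = 9)
b(O, w) = 1/32 (b(O, w) = 2*(1/64) = 1/32)
-36449/b(-73/(-87) - 73/(-92), n) = -36449/1/32 = -36449*32 = -1166368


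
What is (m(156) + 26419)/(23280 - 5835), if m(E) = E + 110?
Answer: 1779/1163 ≈ 1.5297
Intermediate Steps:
m(E) = 110 + E
(m(156) + 26419)/(23280 - 5835) = ((110 + 156) + 26419)/(23280 - 5835) = (266 + 26419)/17445 = 26685*(1/17445) = 1779/1163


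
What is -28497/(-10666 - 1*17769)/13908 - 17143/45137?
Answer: -2259441390017/5950169678420 ≈ -0.37973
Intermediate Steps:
-28497/(-10666 - 1*17769)/13908 - 17143/45137 = -28497/(-10666 - 17769)*(1/13908) - 17143*1/45137 = -28497/(-28435)*(1/13908) - 17143/45137 = -28497*(-1/28435)*(1/13908) - 17143/45137 = (28497/28435)*(1/13908) - 17143/45137 = 9499/131824660 - 17143/45137 = -2259441390017/5950169678420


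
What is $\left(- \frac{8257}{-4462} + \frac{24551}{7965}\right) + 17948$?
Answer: $\frac{27741051409}{1545210} \approx 17953.0$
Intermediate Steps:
$\left(- \frac{8257}{-4462} + \frac{24551}{7965}\right) + 17948 = \left(\left(-8257\right) \left(- \frac{1}{4462}\right) + 24551 \cdot \frac{1}{7965}\right) + 17948 = \left(\frac{359}{194} + \frac{24551}{7965}\right) + 17948 = \frac{7622329}{1545210} + 17948 = \frac{27741051409}{1545210}$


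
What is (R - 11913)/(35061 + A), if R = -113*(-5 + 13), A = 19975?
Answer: -12817/55036 ≈ -0.23288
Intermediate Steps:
R = -904 (R = -113*8 = -904)
(R - 11913)/(35061 + A) = (-904 - 11913)/(35061 + 19975) = -12817/55036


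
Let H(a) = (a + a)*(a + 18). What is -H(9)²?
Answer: -236196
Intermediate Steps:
H(a) = 2*a*(18 + a) (H(a) = (2*a)*(18 + a) = 2*a*(18 + a))
-H(9)² = -(2*9*(18 + 9))² = -(2*9*27)² = -1*486² = -1*236196 = -236196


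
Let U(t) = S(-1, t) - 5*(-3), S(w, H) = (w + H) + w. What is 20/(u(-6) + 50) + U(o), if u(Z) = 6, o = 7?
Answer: 285/14 ≈ 20.357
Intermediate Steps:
S(w, H) = H + 2*w (S(w, H) = (H + w) + w = H + 2*w)
U(t) = 13 + t (U(t) = (t + 2*(-1)) - 5*(-3) = (t - 2) + 15 = (-2 + t) + 15 = 13 + t)
20/(u(-6) + 50) + U(o) = 20/(6 + 50) + (13 + 7) = 20/56 + 20 = 20*(1/56) + 20 = 5/14 + 20 = 285/14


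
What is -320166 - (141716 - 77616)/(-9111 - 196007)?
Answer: -32835872744/102559 ≈ -3.2017e+5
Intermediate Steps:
-320166 - (141716 - 77616)/(-9111 - 196007) = -320166 - 64100/(-205118) = -320166 - 64100*(-1)/205118 = -320166 - 1*(-32050/102559) = -320166 + 32050/102559 = -32835872744/102559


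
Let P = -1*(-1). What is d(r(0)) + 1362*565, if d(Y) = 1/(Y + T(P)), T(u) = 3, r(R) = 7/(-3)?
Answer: 1539063/2 ≈ 7.6953e+5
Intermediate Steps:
P = 1
r(R) = -7/3 (r(R) = 7*(-1/3) = -7/3)
d(Y) = 1/(3 + Y) (d(Y) = 1/(Y + 3) = 1/(3 + Y))
d(r(0)) + 1362*565 = 1/(3 - 7/3) + 1362*565 = 1/(2/3) + 769530 = 3/2 + 769530 = 1539063/2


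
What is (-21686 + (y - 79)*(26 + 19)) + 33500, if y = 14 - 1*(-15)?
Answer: 9564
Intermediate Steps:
y = 29 (y = 14 + 15 = 29)
(-21686 + (y - 79)*(26 + 19)) + 33500 = (-21686 + (29 - 79)*(26 + 19)) + 33500 = (-21686 - 50*45) + 33500 = (-21686 - 2250) + 33500 = -23936 + 33500 = 9564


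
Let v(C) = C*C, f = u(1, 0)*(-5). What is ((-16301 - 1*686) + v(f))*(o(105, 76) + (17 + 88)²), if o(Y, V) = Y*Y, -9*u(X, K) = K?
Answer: -374563350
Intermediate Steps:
u(X, K) = -K/9
f = 0 (f = -⅑*0*(-5) = 0*(-5) = 0)
v(C) = C²
o(Y, V) = Y²
((-16301 - 1*686) + v(f))*(o(105, 76) + (17 + 88)²) = ((-16301 - 1*686) + 0²)*(105² + (17 + 88)²) = ((-16301 - 686) + 0)*(11025 + 105²) = (-16987 + 0)*(11025 + 11025) = -16987*22050 = -374563350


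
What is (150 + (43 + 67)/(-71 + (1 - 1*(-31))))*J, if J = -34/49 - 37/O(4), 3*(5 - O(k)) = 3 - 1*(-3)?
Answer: -1570300/819 ≈ -1917.3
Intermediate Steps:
O(k) = 3 (O(k) = 5 - (3 - 1*(-3))/3 = 5 - (3 + 3)/3 = 5 - 1/3*6 = 5 - 2 = 3)
J = -1915/147 (J = -34/49 - 37/3 = -1915/147 ≈ -13.027)
(150 + (43 + 67)/(-71 + (1 - 1*(-31))))*J = (150 + (43 + 67)/(-71 + (1 - 1*(-31))))*(-1915/147) = (150 + 110/(-71 + (1 + 31)))*(-1915/147) = (150 + 110/(-71 + 32))*(-1915/147) = (150 + 110/(-39))*(-1915/147) = (150 + 110*(-1/39))*(-1915/147) = (150 - 110/39)*(-1915/147) = (5740/39)*(-1915/147) = -1570300/819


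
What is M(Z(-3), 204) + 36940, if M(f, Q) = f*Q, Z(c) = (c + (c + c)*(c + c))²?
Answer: 259096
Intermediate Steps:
Z(c) = (c + 4*c²)² (Z(c) = (c + (2*c)*(2*c))² = (c + 4*c²)²)
M(f, Q) = Q*f
M(Z(-3), 204) + 36940 = 204*((-3)²*(1 + 4*(-3))²) + 36940 = 204*(9*(1 - 12)²) + 36940 = 204*(9*(-11)²) + 36940 = 204*(9*121) + 36940 = 204*1089 + 36940 = 222156 + 36940 = 259096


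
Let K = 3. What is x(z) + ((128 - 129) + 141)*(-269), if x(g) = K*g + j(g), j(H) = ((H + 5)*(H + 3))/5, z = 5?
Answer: -37629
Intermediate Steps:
j(H) = (3 + H)*(5 + H)/5 (j(H) = ((5 + H)*(3 + H))*(1/5) = ((3 + H)*(5 + H))*(1/5) = (3 + H)*(5 + H)/5)
x(g) = 3 + g**2/5 + 23*g/5 (x(g) = 3*g + (3 + g**2/5 + 8*g/5) = 3 + g**2/5 + 23*g/5)
x(z) + ((128 - 129) + 141)*(-269) = (3 + (1/5)*5**2 + (23/5)*5) + ((128 - 129) + 141)*(-269) = (3 + (1/5)*25 + 23) + (-1 + 141)*(-269) = (3 + 5 + 23) + 140*(-269) = 31 - 37660 = -37629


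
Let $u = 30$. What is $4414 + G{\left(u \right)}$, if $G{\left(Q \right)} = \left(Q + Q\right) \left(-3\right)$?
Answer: $4234$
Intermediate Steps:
$G{\left(Q \right)} = - 6 Q$ ($G{\left(Q \right)} = 2 Q \left(-3\right) = - 6 Q$)
$4414 + G{\left(u \right)} = 4414 - 180 = 4234$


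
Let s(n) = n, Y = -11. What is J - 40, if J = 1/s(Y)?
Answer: -441/11 ≈ -40.091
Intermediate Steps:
J = -1/11 (J = 1/(-11) = -1/11 ≈ -0.090909)
J - 40 = -1/11 - 40 = -441/11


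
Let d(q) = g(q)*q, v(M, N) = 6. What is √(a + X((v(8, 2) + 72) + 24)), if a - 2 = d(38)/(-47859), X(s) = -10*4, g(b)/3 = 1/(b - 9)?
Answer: 2*I*√2033317835857/462637 ≈ 6.1644*I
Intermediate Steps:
g(b) = 3/(-9 + b) (g(b) = 3/(b - 9) = 3/(-9 + b))
X(s) = -40
d(q) = 3*q/(-9 + q) (d(q) = (3/(-9 + q))*q = 3*q/(-9 + q))
a = 925236/462637 (a = 2 + (3*38/(-9 + 38))/(-47859) = 2 + (3*38/29)*(-1/47859) = 2 + (3*38*(1/29))*(-1/47859) = 2 + (114/29)*(-1/47859) = 2 - 38/462637 = 925236/462637 ≈ 1.9999)
√(a + X((v(8, 2) + 72) + 24)) = √(925236/462637 - 40) = √(-17580244/462637) = 2*I*√2033317835857/462637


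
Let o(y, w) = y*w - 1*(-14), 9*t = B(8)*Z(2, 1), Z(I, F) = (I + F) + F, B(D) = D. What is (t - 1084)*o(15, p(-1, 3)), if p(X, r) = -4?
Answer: 447304/9 ≈ 49700.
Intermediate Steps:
Z(I, F) = I + 2*F (Z(I, F) = (F + I) + F = I + 2*F)
t = 32/9 (t = (8*(2 + 2*1))/9 = (8*(2 + 2))/9 = (8*4)/9 = (1/9)*32 = 32/9 ≈ 3.5556)
o(y, w) = 14 + w*y (o(y, w) = w*y + 14 = 14 + w*y)
(t - 1084)*o(15, p(-1, 3)) = (32/9 - 1084)*(14 - 4*15) = -9724*(14 - 60)/9 = -9724/9*(-46) = 447304/9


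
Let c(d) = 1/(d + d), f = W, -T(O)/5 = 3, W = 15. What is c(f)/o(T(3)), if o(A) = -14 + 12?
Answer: -1/60 ≈ -0.016667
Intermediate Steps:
T(O) = -15 (T(O) = -5*3 = -15)
o(A) = -2
f = 15
c(d) = 1/(2*d)
c(f)/o(T(3)) = ((½)/15)/(-2) = ((½)*(1/15))*(-½) = (1/30)*(-½) = -1/60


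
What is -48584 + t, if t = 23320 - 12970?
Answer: -38234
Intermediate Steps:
t = 10350
-48584 + t = -48584 + 10350 = -38234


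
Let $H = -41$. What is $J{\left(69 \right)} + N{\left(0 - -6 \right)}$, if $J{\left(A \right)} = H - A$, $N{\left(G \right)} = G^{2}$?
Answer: $-74$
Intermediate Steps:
$J{\left(A \right)} = -41 - A$
$J{\left(69 \right)} + N{\left(0 - -6 \right)} = \left(-41 - 69\right) + \left(0 - -6\right)^{2} = \left(-41 - 69\right) + \left(0 + 6\right)^{2} = -110 + 6^{2} = -110 + 36 = -74$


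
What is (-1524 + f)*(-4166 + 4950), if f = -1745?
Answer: -2562896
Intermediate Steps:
(-1524 + f)*(-4166 + 4950) = (-1524 - 1745)*(-4166 + 4950) = -3269*784 = -2562896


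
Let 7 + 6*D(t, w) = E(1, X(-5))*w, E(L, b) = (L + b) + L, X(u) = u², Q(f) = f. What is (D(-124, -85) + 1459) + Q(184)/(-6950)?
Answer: 11210074/10425 ≈ 1075.3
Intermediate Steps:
E(L, b) = b + 2*L
D(t, w) = -7/6 + 9*w/2 (D(t, w) = -7/6 + (((-5)² + 2*1)*w)/6 = -7/6 + ((25 + 2)*w)/6 = -7/6 + (27*w)/6 = -7/6 + 9*w/2)
(D(-124, -85) + 1459) + Q(184)/(-6950) = ((-7/6 + (9/2)*(-85)) + 1459) + 184/(-6950) = ((-7/6 - 765/2) + 1459) + 184*(-1/6950) = (-1151/3 + 1459) - 92/3475 = 3226/3 - 92/3475 = 11210074/10425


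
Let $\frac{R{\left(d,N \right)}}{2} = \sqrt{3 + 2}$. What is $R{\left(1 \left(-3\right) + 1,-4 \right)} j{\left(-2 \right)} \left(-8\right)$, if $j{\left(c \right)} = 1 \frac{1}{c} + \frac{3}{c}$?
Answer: $32 \sqrt{5} \approx 71.554$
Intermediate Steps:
$j{\left(c \right)} = \frac{4}{c}$ ($j{\left(c \right)} = \frac{1}{c} + \frac{3}{c} = \frac{4}{c}$)
$R{\left(d,N \right)} = 2 \sqrt{5}$ ($R{\left(d,N \right)} = 2 \sqrt{3 + 2} = 2 \sqrt{5}$)
$R{\left(1 \left(-3\right) + 1,-4 \right)} j{\left(-2 \right)} \left(-8\right) = 2 \sqrt{5} \frac{4}{-2} \left(-8\right) = 2 \sqrt{5} \cdot 4 \left(- \frac{1}{2}\right) \left(-8\right) = 2 \sqrt{5} \left(-2\right) \left(-8\right) = - 4 \sqrt{5} \left(-8\right) = 32 \sqrt{5}$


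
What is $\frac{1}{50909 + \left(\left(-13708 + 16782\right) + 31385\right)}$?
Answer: $\frac{1}{85368} \approx 1.1714 \cdot 10^{-5}$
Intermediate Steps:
$\frac{1}{50909 + \left(\left(-13708 + 16782\right) + 31385\right)} = \frac{1}{50909 + \left(3074 + 31385\right)} = \frac{1}{50909 + 34459} = \frac{1}{85368}$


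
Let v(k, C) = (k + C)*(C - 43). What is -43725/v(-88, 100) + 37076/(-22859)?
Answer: -341623253/5211852 ≈ -65.547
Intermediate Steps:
v(k, C) = (-43 + C)*(C + k) (v(k, C) = (C + k)*(-43 + C) = (-43 + C)*(C + k))
-43725/v(-88, 100) + 37076/(-22859) = -43725/(100² - 43*100 - 43*(-88) + 100*(-88)) + 37076/(-22859) = -43725/(10000 - 4300 + 3784 - 8800) + 37076*(-1/22859) = -43725/684 - 37076/22859 = -43725*1/684 - 37076/22859 = -14575/228 - 37076/22859 = -341623253/5211852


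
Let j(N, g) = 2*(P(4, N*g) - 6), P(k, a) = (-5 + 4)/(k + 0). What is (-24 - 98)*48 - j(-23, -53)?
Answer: -11687/2 ≈ -5843.5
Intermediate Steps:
P(k, a) = -1/k
j(N, g) = -25/2 (j(N, g) = 2*(-1/4 - 6) = 2*(-1*¼ - 6) = 2*(-¼ - 6) = 2*(-25/4) = -25/2)
(-24 - 98)*48 - j(-23, -53) = (-24 - 98)*48 - 1*(-25/2) = -122*48 + 25/2 = -5856 + 25/2 = -11687/2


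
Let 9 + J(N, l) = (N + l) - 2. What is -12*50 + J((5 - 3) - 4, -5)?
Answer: -618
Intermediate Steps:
J(N, l) = -11 + N + l (J(N, l) = -9 + ((N + l) - 2) = -9 + (-2 + N + l) = -11 + N + l)
-12*50 + J((5 - 3) - 4, -5) = -12*50 + (-11 + ((5 - 3) - 4) - 5) = -600 + (-11 + (2 - 4) - 5) = -600 + (-11 - 2 - 5) = -600 - 18 = -618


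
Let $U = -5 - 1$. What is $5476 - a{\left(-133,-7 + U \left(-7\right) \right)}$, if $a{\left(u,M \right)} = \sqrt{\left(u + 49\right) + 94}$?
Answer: $5476 - \sqrt{10} \approx 5472.8$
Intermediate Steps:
$U = -6$
$a{\left(u,M \right)} = \sqrt{143 + u}$ ($a{\left(u,M \right)} = \sqrt{\left(49 + u\right) + 94} = \sqrt{143 + u}$)
$5476 - a{\left(-133,-7 + U \left(-7\right) \right)} = 5476 - \sqrt{143 - 133} = 5476 - \sqrt{10}$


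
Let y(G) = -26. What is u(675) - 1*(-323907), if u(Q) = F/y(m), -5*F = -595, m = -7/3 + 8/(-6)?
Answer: 8421463/26 ≈ 3.2390e+5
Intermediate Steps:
m = -11/3 (m = -7*⅓ + 8*(-⅙) = -7/3 - 4/3 = -11/3 ≈ -3.6667)
F = 119 (F = -⅕*(-595) = 119)
u(Q) = -119/26 (u(Q) = 119/(-26) = 119*(-1/26) = -119/26)
u(675) - 1*(-323907) = -119/26 - 1*(-323907) = -119/26 + 323907 = 8421463/26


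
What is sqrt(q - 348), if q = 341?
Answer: I*sqrt(7) ≈ 2.6458*I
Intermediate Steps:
sqrt(q - 348) = sqrt(341 - 348) = sqrt(-7) = I*sqrt(7)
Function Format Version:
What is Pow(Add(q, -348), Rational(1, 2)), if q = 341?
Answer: Mul(I, Pow(7, Rational(1, 2))) ≈ Mul(2.6458, I)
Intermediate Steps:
Pow(Add(q, -348), Rational(1, 2)) = Pow(Add(341, -348), Rational(1, 2)) = Pow(-7, Rational(1, 2)) = Mul(I, Pow(7, Rational(1, 2)))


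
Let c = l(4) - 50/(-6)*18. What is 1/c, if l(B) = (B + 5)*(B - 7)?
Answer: 1/123 ≈ 0.0081301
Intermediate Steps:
l(B) = (-7 + B)*(5 + B) (l(B) = (5 + B)*(-7 + B) = (-7 + B)*(5 + B))
c = 123 (c = (-35 + 4**2 - 2*4) - 50/(-6)*18 = (-35 + 16 - 8) - 50*(-1/6)*18 = -27 + (25/3)*18 = -27 + 150 = 123)
1/c = 1/123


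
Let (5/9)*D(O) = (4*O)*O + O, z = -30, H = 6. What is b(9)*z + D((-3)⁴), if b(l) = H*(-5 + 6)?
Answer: 47205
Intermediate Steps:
b(l) = 6 (b(l) = 6*(-5 + 6) = 6*1 = 6)
D(O) = 9*O/5 + 36*O²/5 (D(O) = 9*((4*O)*O + O)/5 = 9*(4*O² + O)/5 = 9*(O + 4*O²)/5 = 9*O/5 + 36*O²/5)
b(9)*z + D((-3)⁴) = 6*(-30) + (9/5)*(-3)⁴*(1 + 4*(-3)⁴) = -180 + (9/5)*81*(1 + 4*81) = -180 + (9/5)*81*(1 + 324) = -180 + (9/5)*81*325 = -180 + 47385 = 47205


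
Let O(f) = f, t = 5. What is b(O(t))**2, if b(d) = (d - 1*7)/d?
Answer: 4/25 ≈ 0.16000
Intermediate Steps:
b(d) = (-7 + d)/d (b(d) = (d - 7)/d = (-7 + d)/d)
b(O(t))**2 = ((-7 + 5)/5)**2 = ((1/5)*(-2))**2 = (-2/5)**2 = 4/25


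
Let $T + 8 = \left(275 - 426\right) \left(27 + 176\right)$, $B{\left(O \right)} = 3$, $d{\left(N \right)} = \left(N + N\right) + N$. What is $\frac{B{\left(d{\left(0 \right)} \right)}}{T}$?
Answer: $- \frac{3}{30661} \approx -9.7844 \cdot 10^{-5}$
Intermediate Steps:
$d{\left(N \right)} = 3 N$ ($d{\left(N \right)} = 2 N + N = 3 N$)
$T = -30661$ ($T = -8 + \left(275 - 426\right) \left(27 + 176\right) = -8 - 30653 = -30661$)
$\frac{B{\left(d{\left(0 \right)} \right)}}{T} = \frac{3}{-30661} = 3 \left(- \frac{1}{30661}\right) = - \frac{3}{30661}$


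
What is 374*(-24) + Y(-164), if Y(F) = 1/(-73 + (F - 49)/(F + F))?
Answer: -213009784/23731 ≈ -8976.0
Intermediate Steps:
Y(F) = 1/(-73 + (-49 + F)/(2*F)) (Y(F) = 1/(-73 + (-49 + F)/((2*F))) = 1/(-73 + (-49 + F)*(1/(2*F))) = 1/(-73 + (-49 + F)/(2*F)))
374*(-24) + Y(-164) = 374*(-24) - 2*(-164)/(49 + 145*(-164)) = -8976 - 2*(-164)/(49 - 23780) = -8976 - 2*(-164)/(-23731) = -8976 - 2*(-164)*(-1/23731) = -8976 - 328/23731 = -213009784/23731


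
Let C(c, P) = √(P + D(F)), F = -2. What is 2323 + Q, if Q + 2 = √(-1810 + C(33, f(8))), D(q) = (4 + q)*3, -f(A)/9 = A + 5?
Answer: 2321 + √(-1810 + I*√111) ≈ 2321.1 + 42.544*I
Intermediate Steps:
f(A) = -45 - 9*A (f(A) = -9*(A + 5) = -9*(5 + A) = -45 - 9*A)
D(q) = 12 + 3*q
C(c, P) = √(6 + P) (C(c, P) = √(P + (12 + 3*(-2))) = √(P + (12 - 6)) = √(P + 6) = √(6 + P))
Q = -2 + √(-1810 + I*√111) (Q = -2 + √(-1810 + √(6 + (-45 - 9*8))) = -2 + √(-1810 + √(6 + (-45 - 72))) = -2 + √(-1810 + √(6 - 117)) = -2 + √(-1810 + √(-111)) = -2 + √(-1810 + I*√111) ≈ -1.8762 + 42.544*I)
2323 + Q = 2323 + (-2 + √(-1810 + I*√111)) = 2321 + √(-1810 + I*√111)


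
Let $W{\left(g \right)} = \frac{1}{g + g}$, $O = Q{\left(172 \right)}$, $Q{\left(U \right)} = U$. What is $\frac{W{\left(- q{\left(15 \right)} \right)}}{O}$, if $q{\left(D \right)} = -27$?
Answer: $\frac{1}{9288} \approx 0.00010767$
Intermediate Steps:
$O = 172$
$W{\left(g \right)} = \frac{1}{2 g}$
$\frac{W{\left(- q{\left(15 \right)} \right)}}{O} = \frac{\frac{1}{2} \frac{1}{\left(-1\right) \left(-27\right)}}{172} = \frac{1}{2 \cdot 27} \cdot \frac{1}{172} = \frac{1}{2} \cdot \frac{1}{27} \cdot \frac{1}{172} = \frac{1}{54} \cdot \frac{1}{172} = \frac{1}{9288}$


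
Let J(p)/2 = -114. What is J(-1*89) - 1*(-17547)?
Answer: 17319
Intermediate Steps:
J(p) = -228 (J(p) = 2*(-114) = -228)
J(-1*89) - 1*(-17547) = -228 - 1*(-17547) = -228 + 17547 = 17319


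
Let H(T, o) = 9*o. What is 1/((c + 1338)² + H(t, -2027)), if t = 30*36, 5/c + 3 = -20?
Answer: 529/937080814 ≈ 5.6452e-7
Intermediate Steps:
c = -5/23 (c = 5/(-3 - 20) = 5/(-23) = 5*(-1/23) = -5/23 ≈ -0.21739)
t = 1080
1/((c + 1338)² + H(t, -2027)) = 1/((-5/23 + 1338)² + 9*(-2027)) = 1/((30769/23)² - 18243) = 1/(946731361/529 - 18243) = 1/(937080814/529) = 529/937080814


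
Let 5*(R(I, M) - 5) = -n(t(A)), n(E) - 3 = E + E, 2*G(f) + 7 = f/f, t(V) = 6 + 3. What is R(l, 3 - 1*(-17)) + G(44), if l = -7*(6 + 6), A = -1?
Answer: -11/5 ≈ -2.2000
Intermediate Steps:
l = -84 (l = -7*12 = -84)
t(V) = 9
G(f) = -3 (G(f) = -7/2 + (f/f)/2 = -7/2 + (1/2)*1 = -7/2 + 1/2 = -3)
n(E) = 3 + 2*E (n(E) = 3 + (E + E) = 3 + 2*E)
R(I, M) = 4/5 (R(I, M) = 5 + (-(3 + 2*9))/5 = 5 + (-(3 + 18))/5 = 5 + (-1*21)/5 = 5 + (1/5)*(-21) = 5 - 21/5 = 4/5)
R(l, 3 - 1*(-17)) + G(44) = 4/5 - 3 = -11/5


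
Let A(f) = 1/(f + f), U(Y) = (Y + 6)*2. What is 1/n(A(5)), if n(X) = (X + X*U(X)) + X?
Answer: 50/71 ≈ 0.70423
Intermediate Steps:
U(Y) = 12 + 2*Y (U(Y) = (6 + Y)*2 = 12 + 2*Y)
A(f) = 1/(2*f)
n(X) = 2*X + X*(12 + 2*X) (n(X) = (X + X*(12 + 2*X)) + X = 2*X + X*(12 + 2*X))
1/n(A(5)) = 1/(2*((1/2)/5)*(7 + (1/2)/5)) = 1/(2*((1/2)*(1/5))*(7 + (1/2)*(1/5))) = 1/(2*(1/10)*(7 + 1/10)) = 1/(2*(1/10)*(71/10)) = 1/(71/50) = 50/71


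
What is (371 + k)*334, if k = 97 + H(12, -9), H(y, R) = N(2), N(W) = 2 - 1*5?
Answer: 155310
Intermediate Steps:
N(W) = -3 (N(W) = 2 - 5 = -3)
H(y, R) = -3
k = 94 (k = 97 - 3 = 94)
(371 + k)*334 = (371 + 94)*334 = 465*334 = 155310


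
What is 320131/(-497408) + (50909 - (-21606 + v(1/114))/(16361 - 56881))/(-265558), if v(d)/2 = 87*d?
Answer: -36614307039371/43833606827776 ≈ -0.83530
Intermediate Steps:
v(d) = 174*d (v(d) = 2*(87*d) = 174*d)
320131/(-497408) + (50909 - (-21606 + v(1/114))/(16361 - 56881))/(-265558) = 320131/(-497408) + (50909 - (-21606 + 174/114)/(16361 - 56881))/(-265558) = 320131*(-1/497408) + (50909 - (-21606 + 174*(1/114))/(-40520))*(-1/265558) = -11039/17152 + (50909 - (-21606 + 29/19)*(-1)/40520)*(-1/265558) = -11039/17152 + (50909 - (-410485)*(-1)/(19*40520))*(-1/265558) = -11039/17152 + (50909 - 1*82097/153976)*(-1/265558) = -11039/17152 + (50909 - 82097/153976)*(-1/265558) = -11039/17152 + (7838682087/153976)*(-1/265558) = -11039/17152 - 7838682087/40889558608 = -36614307039371/43833606827776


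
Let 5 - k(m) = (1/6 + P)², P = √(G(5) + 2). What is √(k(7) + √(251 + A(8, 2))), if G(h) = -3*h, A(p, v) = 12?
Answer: √(647 + 36*√263 - 12*I*√13)/6 ≈ 5.8481 - 0.10276*I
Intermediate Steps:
P = I*√13 (P = √(-3*5 + 2) = √(-15 + 2) = √(-13) = I*√13 ≈ 3.6056*I)
k(m) = 5 - (⅙ + I*√13)² (k(m) = 5 - (1/6 + I*√13)² = 5 - (⅙ + I*√13)²)
√(k(7) + √(251 + A(8, 2))) = √((647/36 - I*√13/3) + √(251 + 12)) = √((647/36 - I*√13/3) + √263) = √(647/36 + √263 - I*√13/3)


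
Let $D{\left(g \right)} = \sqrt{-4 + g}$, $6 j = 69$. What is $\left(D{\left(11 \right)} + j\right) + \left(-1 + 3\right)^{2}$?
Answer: $\frac{31}{2} + \sqrt{7} \approx 18.146$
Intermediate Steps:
$j = \frac{23}{2}$ ($j = \frac{1}{6} \cdot 69 = \frac{23}{2} \approx 11.5$)
$\left(D{\left(11 \right)} + j\right) + \left(-1 + 3\right)^{2} = \left(\sqrt{-4 + 11} + \frac{23}{2}\right) + \left(-1 + 3\right)^{2} = \left(\sqrt{7} + \frac{23}{2}\right) + 2^{2} = \left(\frac{23}{2} + \sqrt{7}\right) + 4 = \frac{31}{2} + \sqrt{7}$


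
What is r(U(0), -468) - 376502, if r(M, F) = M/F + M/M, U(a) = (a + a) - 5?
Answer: -176202463/468 ≈ -3.7650e+5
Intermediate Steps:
U(a) = -5 + 2*a (U(a) = 2*a - 5 = -5 + 2*a)
r(M, F) = 1 + M/F (r(M, F) = M/F + 1 = 1 + M/F)
r(U(0), -468) - 376502 = (-468 + (-5 + 2*0))/(-468) - 376502 = -(-468 + (-5 + 0))/468 - 376502 = -(-468 - 5)/468 - 376502 = -1/468*(-473) - 376502 = 473/468 - 376502 = -176202463/468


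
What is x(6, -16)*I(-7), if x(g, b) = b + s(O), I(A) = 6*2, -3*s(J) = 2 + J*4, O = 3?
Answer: -248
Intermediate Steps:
s(J) = -⅔ - 4*J/3 (s(J) = -(2 + J*4)/3 = -(2 + 4*J)/3 = -⅔ - 4*J/3)
I(A) = 12
x(g, b) = -14/3 + b (x(g, b) = b + (-⅔ - 4/3*3) = b + (-⅔ - 4) = b - 14/3 = -14/3 + b)
x(6, -16)*I(-7) = (-14/3 - 16)*12 = -62/3*12 = -248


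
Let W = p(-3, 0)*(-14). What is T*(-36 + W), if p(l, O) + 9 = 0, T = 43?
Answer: 3870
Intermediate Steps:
p(l, O) = -9 (p(l, O) = -9 + 0 = -9)
W = 126 (W = -9*(-14) = 126)
T*(-36 + W) = 43*(-36 + 126) = 43*90 = 3870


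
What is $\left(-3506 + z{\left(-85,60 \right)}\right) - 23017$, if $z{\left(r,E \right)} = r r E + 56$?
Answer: $407033$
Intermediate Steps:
$z{\left(r,E \right)} = 56 + E r^{2}$ ($z{\left(r,E \right)} = r^{2} E + 56 = E r^{2} + 56 = 56 + E r^{2}$)
$\left(-3506 + z{\left(-85,60 \right)}\right) - 23017 = \left(-3506 + \left(56 + 60 \left(-85\right)^{2}\right)\right) - 23017 = \left(-3506 + \left(56 + 60 \cdot 7225\right)\right) - 23017 = \left(-3506 + \left(56 + 433500\right)\right) - 23017 = \left(-3506 + 433556\right) - 23017 = 430050 - 23017 = 407033$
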